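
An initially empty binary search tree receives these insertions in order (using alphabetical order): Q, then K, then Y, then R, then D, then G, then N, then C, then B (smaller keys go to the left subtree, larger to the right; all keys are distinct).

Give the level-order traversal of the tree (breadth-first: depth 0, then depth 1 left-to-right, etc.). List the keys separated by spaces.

Q K Y D N R C G B

Resulting structure (node: left, right):
  Q: L=K, R=Y
  K: L=D, R=N
  Y: L=R, R=–
  R: L=–, R=–
  D: L=C, R=G
  G: L=–, R=–
  N: L=–, R=–
  C: L=B, R=–
  B: L=–, R=–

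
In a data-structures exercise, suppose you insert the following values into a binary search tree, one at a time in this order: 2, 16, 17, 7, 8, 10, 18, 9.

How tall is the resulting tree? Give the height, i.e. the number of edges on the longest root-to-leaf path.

2: root
16: right child of 2 (depth 1)
17: right child of 16 (depth 2)
7: left child of 16 (depth 2)
8: right child of 7 (depth 3)
10: right child of 8 (depth 4)
18: right child of 17 (depth 3)
9: left child of 10 (depth 5)

The deepest node is 9 at depth 5.

5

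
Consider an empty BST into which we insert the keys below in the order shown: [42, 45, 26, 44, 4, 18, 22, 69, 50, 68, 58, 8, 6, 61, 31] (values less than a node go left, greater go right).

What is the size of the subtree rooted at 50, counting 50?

4

42: root
45: right child of 42 (depth 1)
26: left child of 42 (depth 1)
44: left child of 45 (depth 2)
4: left child of 26 (depth 2)
18: right child of 4 (depth 3)
22: right child of 18 (depth 4)
69: right child of 45 (depth 2)
50: left child of 69 (depth 3)
68: right child of 50 (depth 4)
58: left child of 68 (depth 5)
8: left child of 18 (depth 4)
6: left child of 8 (depth 5)
61: right child of 58 (depth 6)
31: right child of 26 (depth 2)

Subtree rooted at 50 contains: 50, 68, 58, 61 — 4 nodes.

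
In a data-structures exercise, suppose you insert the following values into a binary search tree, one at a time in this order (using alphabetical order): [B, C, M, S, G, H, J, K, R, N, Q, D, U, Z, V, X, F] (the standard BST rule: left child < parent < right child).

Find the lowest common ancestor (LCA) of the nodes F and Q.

M

Insert B: tree is empty, so B becomes the root.
Insert C: C > B → go right. Place as right child of B.
Insert M: M > B → go right; M > C → go right. Place as right child of C.
Insert S: S > B → go right; S > C → go right; S > M → go right. Place as right child of M.
Insert G: G > B → go right; G > C → go right; G < M → go left. Place as left child of M.
Insert H: H > B → go right; H > C → go right; H < M → go left; H > G → go right. Place as right child of G.
Insert J: J > B → go right; J > C → go right; J < M → go left; J > G → go right; J > H → go right. Place as right child of H.
Insert K: K > B → go right; K > C → go right; K < M → go left; K > G → go right; K > H → go right; K > J → go right. Place as right child of J.
Insert R: R > B → go right; R > C → go right; R > M → go right; R < S → go left. Place as left child of S.
Insert N: N > B → go right; N > C → go right; N > M → go right; N < S → go left; N < R → go left. Place as left child of R.
Insert Q: Q > B → go right; Q > C → go right; Q > M → go right; Q < S → go left; Q < R → go left; Q > N → go right. Place as right child of N.
Insert D: D > B → go right; D > C → go right; D < M → go left; D < G → go left. Place as left child of G.
Insert U: U > B → go right; U > C → go right; U > M → go right; U > S → go right. Place as right child of S.
Insert Z: Z > B → go right; Z > C → go right; Z > M → go right; Z > S → go right; Z > U → go right. Place as right child of U.
Insert V: V > B → go right; V > C → go right; V > M → go right; V > S → go right; V > U → go right; V < Z → go left. Place as left child of Z.
Insert X: X > B → go right; X > C → go right; X > M → go right; X > S → go right; X > U → go right; X < Z → go left; X > V → go right. Place as right child of V.
Insert F: F > B → go right; F > C → go right; F < M → go left; F < G → go left; F > D → go right. Place as right child of D.

Path to F: B → C → M → G → D → F
Path to Q: B → C → M → S → R → N → Q
The paths share a prefix ending at M, then split left and right.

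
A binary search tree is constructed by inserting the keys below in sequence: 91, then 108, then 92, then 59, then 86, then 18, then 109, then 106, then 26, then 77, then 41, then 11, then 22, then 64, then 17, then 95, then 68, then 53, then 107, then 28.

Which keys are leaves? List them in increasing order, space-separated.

17 22 28 53 68 95 107 109

Resulting structure (node: left, right):
  91: L=59, R=108
  108: L=92, R=109
  92: L=–, R=106
  59: L=18, R=86
  86: L=77, R=–
  18: L=11, R=26
  109: L=–, R=–
  106: L=95, R=107
  26: L=22, R=41
  77: L=64, R=–
  41: L=28, R=53
  11: L=–, R=17
  22: L=–, R=–
  64: L=–, R=68
  17: L=–, R=–
  95: L=–, R=–
  68: L=–, R=–
  53: L=–, R=–
  107: L=–, R=–
  28: L=–, R=–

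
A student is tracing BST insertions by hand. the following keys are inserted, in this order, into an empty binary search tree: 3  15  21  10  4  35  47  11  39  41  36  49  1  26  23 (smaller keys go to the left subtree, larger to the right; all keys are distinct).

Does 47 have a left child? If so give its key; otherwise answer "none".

39

Resulting structure (node: left, right):
  3: L=1, R=15
  15: L=10, R=21
  21: L=–, R=35
  10: L=4, R=11
  4: L=–, R=–
  35: L=26, R=47
  47: L=39, R=49
  11: L=–, R=–
  39: L=36, R=41
  41: L=–, R=–
  36: L=–, R=–
  49: L=–, R=–
  1: L=–, R=–
  26: L=23, R=–
  23: L=–, R=–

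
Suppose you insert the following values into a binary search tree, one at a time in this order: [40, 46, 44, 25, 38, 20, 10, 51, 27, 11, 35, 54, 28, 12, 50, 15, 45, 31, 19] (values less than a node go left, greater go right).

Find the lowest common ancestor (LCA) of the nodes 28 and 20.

25

40: root
46: right child of 40 (depth 1)
44: left child of 46 (depth 2)
25: left child of 40 (depth 1)
38: right child of 25 (depth 2)
20: left child of 25 (depth 2)
10: left child of 20 (depth 3)
51: right child of 46 (depth 2)
27: left child of 38 (depth 3)
11: right child of 10 (depth 4)
35: right child of 27 (depth 4)
54: right child of 51 (depth 3)
28: left child of 35 (depth 5)
12: right child of 11 (depth 5)
50: left child of 51 (depth 3)
15: right child of 12 (depth 6)
45: right child of 44 (depth 3)
31: right child of 28 (depth 6)
19: right child of 15 (depth 7)

Path to 28: 40 → 25 → 38 → 27 → 35 → 28
Path to 20: 40 → 25 → 20
The paths share a prefix ending at 25, then split left and right.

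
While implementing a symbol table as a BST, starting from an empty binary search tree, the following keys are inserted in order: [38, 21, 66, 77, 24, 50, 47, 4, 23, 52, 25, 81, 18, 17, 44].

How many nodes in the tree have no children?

Insert 38: tree is empty, so 38 becomes the root.
Insert 21: 21 < 38 → go left. Place as left child of 38.
Insert 66: 66 > 38 → go right. Place as right child of 38.
Insert 77: 77 > 38 → go right; 77 > 66 → go right. Place as right child of 66.
Insert 24: 24 < 38 → go left; 24 > 21 → go right. Place as right child of 21.
Insert 50: 50 > 38 → go right; 50 < 66 → go left. Place as left child of 66.
Insert 47: 47 > 38 → go right; 47 < 66 → go left; 47 < 50 → go left. Place as left child of 50.
Insert 4: 4 < 38 → go left; 4 < 21 → go left. Place as left child of 21.
Insert 23: 23 < 38 → go left; 23 > 21 → go right; 23 < 24 → go left. Place as left child of 24.
Insert 52: 52 > 38 → go right; 52 < 66 → go left; 52 > 50 → go right. Place as right child of 50.
Insert 25: 25 < 38 → go left; 25 > 21 → go right; 25 > 24 → go right. Place as right child of 24.
Insert 81: 81 > 38 → go right; 81 > 66 → go right; 81 > 77 → go right. Place as right child of 77.
Insert 18: 18 < 38 → go left; 18 < 21 → go left; 18 > 4 → go right. Place as right child of 4.
Insert 17: 17 < 38 → go left; 17 < 21 → go left; 17 > 4 → go right; 17 < 18 → go left. Place as left child of 18.
Insert 44: 44 > 38 → go right; 44 < 66 → go left; 44 < 50 → go left; 44 < 47 → go left. Place as left child of 47.

Leaves: 17, 23, 25, 44, 52, 81 — 6 in total.

6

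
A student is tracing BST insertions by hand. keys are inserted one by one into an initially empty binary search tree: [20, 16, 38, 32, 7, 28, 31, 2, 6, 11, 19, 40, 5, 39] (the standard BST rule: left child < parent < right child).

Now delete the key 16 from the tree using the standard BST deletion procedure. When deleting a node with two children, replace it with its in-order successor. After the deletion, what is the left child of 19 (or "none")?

Resulting structure (node: left, right):
  20: L=16, R=38
  16: L=7, R=19
  38: L=32, R=40
  32: L=28, R=–
  7: L=2, R=11
  28: L=–, R=31
  31: L=–, R=–
  2: L=–, R=6
  6: L=5, R=–
  11: L=–, R=–
  19: L=–, R=–
  40: L=39, R=–
  5: L=–, R=–
  39: L=–, R=–

Delete 16 (two children — replace with in-order successor).
After deletion, 19's left child: 7.

7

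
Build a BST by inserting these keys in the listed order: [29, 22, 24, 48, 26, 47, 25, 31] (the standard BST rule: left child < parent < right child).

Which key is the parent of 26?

Insert 29: tree is empty, so 29 becomes the root.
Insert 22: 22 < 29 → go left. Place as left child of 29.
Insert 24: 24 < 29 → go left; 24 > 22 → go right. Place as right child of 22.
Insert 48: 48 > 29 → go right. Place as right child of 29.
Insert 26: 26 < 29 → go left; 26 > 22 → go right; 26 > 24 → go right. Place as right child of 24.
Insert 47: 47 > 29 → go right; 47 < 48 → go left. Place as left child of 48.
Insert 25: 25 < 29 → go left; 25 > 22 → go right; 25 > 24 → go right; 25 < 26 → go left. Place as left child of 26.
Insert 31: 31 > 29 → go right; 31 < 48 → go left; 31 < 47 → go left. Place as left child of 47.

24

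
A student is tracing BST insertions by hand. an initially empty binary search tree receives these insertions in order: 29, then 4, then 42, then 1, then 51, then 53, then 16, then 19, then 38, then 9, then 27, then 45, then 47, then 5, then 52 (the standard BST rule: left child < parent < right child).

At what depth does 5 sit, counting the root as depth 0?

Insert 29: tree is empty, so 29 becomes the root.
Insert 4: 4 < 29 → go left. Place as left child of 29.
Insert 42: 42 > 29 → go right. Place as right child of 29.
Insert 1: 1 < 29 → go left; 1 < 4 → go left. Place as left child of 4.
Insert 51: 51 > 29 → go right; 51 > 42 → go right. Place as right child of 42.
Insert 53: 53 > 29 → go right; 53 > 42 → go right; 53 > 51 → go right. Place as right child of 51.
Insert 16: 16 < 29 → go left; 16 > 4 → go right. Place as right child of 4.
Insert 19: 19 < 29 → go left; 19 > 4 → go right; 19 > 16 → go right. Place as right child of 16.
Insert 38: 38 > 29 → go right; 38 < 42 → go left. Place as left child of 42.
Insert 9: 9 < 29 → go left; 9 > 4 → go right; 9 < 16 → go left. Place as left child of 16.
Insert 27: 27 < 29 → go left; 27 > 4 → go right; 27 > 16 → go right; 27 > 19 → go right. Place as right child of 19.
Insert 45: 45 > 29 → go right; 45 > 42 → go right; 45 < 51 → go left. Place as left child of 51.
Insert 47: 47 > 29 → go right; 47 > 42 → go right; 47 < 51 → go left; 47 > 45 → go right. Place as right child of 45.
Insert 5: 5 < 29 → go left; 5 > 4 → go right; 5 < 16 → go left; 5 < 9 → go left. Place as left child of 9.
Insert 52: 52 > 29 → go right; 52 > 42 → go right; 52 > 51 → go right; 52 < 53 → go left. Place as left child of 53.

Path to 5: 29 → 4 → 16 → 9 → 5, which is 4 edges.

4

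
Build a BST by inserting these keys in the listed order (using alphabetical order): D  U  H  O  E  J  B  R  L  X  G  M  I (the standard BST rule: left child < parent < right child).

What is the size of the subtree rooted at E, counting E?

2

Insert D: tree is empty, so D becomes the root.
Insert U: U > D → go right. Place as right child of D.
Insert H: H > D → go right; H < U → go left. Place as left child of U.
Insert O: O > D → go right; O < U → go left; O > H → go right. Place as right child of H.
Insert E: E > D → go right; E < U → go left; E < H → go left. Place as left child of H.
Insert J: J > D → go right; J < U → go left; J > H → go right; J < O → go left. Place as left child of O.
Insert B: B < D → go left. Place as left child of D.
Insert R: R > D → go right; R < U → go left; R > H → go right; R > O → go right. Place as right child of O.
Insert L: L > D → go right; L < U → go left; L > H → go right; L < O → go left; L > J → go right. Place as right child of J.
Insert X: X > D → go right; X > U → go right. Place as right child of U.
Insert G: G > D → go right; G < U → go left; G < H → go left; G > E → go right. Place as right child of E.
Insert M: M > D → go right; M < U → go left; M > H → go right; M < O → go left; M > J → go right; M > L → go right. Place as right child of L.
Insert I: I > D → go right; I < U → go left; I > H → go right; I < O → go left; I < J → go left. Place as left child of J.

Subtree rooted at E contains: E, G — 2 nodes.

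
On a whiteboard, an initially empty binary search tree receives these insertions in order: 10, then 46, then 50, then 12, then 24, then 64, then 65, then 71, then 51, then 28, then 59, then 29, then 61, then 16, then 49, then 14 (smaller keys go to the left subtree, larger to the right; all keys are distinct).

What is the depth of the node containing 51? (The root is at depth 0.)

Insert 10: tree is empty, so 10 becomes the root.
Insert 46: 46 > 10 → go right. Place as right child of 10.
Insert 50: 50 > 10 → go right; 50 > 46 → go right. Place as right child of 46.
Insert 12: 12 > 10 → go right; 12 < 46 → go left. Place as left child of 46.
Insert 24: 24 > 10 → go right; 24 < 46 → go left; 24 > 12 → go right. Place as right child of 12.
Insert 64: 64 > 10 → go right; 64 > 46 → go right; 64 > 50 → go right. Place as right child of 50.
Insert 65: 65 > 10 → go right; 65 > 46 → go right; 65 > 50 → go right; 65 > 64 → go right. Place as right child of 64.
Insert 71: 71 > 10 → go right; 71 > 46 → go right; 71 > 50 → go right; 71 > 64 → go right; 71 > 65 → go right. Place as right child of 65.
Insert 51: 51 > 10 → go right; 51 > 46 → go right; 51 > 50 → go right; 51 < 64 → go left. Place as left child of 64.
Insert 28: 28 > 10 → go right; 28 < 46 → go left; 28 > 12 → go right; 28 > 24 → go right. Place as right child of 24.
Insert 59: 59 > 10 → go right; 59 > 46 → go right; 59 > 50 → go right; 59 < 64 → go left; 59 > 51 → go right. Place as right child of 51.
Insert 29: 29 > 10 → go right; 29 < 46 → go left; 29 > 12 → go right; 29 > 24 → go right; 29 > 28 → go right. Place as right child of 28.
Insert 61: 61 > 10 → go right; 61 > 46 → go right; 61 > 50 → go right; 61 < 64 → go left; 61 > 51 → go right; 61 > 59 → go right. Place as right child of 59.
Insert 16: 16 > 10 → go right; 16 < 46 → go left; 16 > 12 → go right; 16 < 24 → go left. Place as left child of 24.
Insert 49: 49 > 10 → go right; 49 > 46 → go right; 49 < 50 → go left. Place as left child of 50.
Insert 14: 14 > 10 → go right; 14 < 46 → go left; 14 > 12 → go right; 14 < 24 → go left; 14 < 16 → go left. Place as left child of 16.

Path to 51: 10 → 46 → 50 → 64 → 51, which is 4 edges.

4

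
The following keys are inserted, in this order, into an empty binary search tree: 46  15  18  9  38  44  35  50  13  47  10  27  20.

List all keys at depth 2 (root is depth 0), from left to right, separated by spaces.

Insert 46: tree is empty, so 46 becomes the root.
Insert 15: 15 < 46 → go left. Place as left child of 46.
Insert 18: 18 < 46 → go left; 18 > 15 → go right. Place as right child of 15.
Insert 9: 9 < 46 → go left; 9 < 15 → go left. Place as left child of 15.
Insert 38: 38 < 46 → go left; 38 > 15 → go right; 38 > 18 → go right. Place as right child of 18.
Insert 44: 44 < 46 → go left; 44 > 15 → go right; 44 > 18 → go right; 44 > 38 → go right. Place as right child of 38.
Insert 35: 35 < 46 → go left; 35 > 15 → go right; 35 > 18 → go right; 35 < 38 → go left. Place as left child of 38.
Insert 50: 50 > 46 → go right. Place as right child of 46.
Insert 13: 13 < 46 → go left; 13 < 15 → go left; 13 > 9 → go right. Place as right child of 9.
Insert 47: 47 > 46 → go right; 47 < 50 → go left. Place as left child of 50.
Insert 10: 10 < 46 → go left; 10 < 15 → go left; 10 > 9 → go right; 10 < 13 → go left. Place as left child of 13.
Insert 27: 27 < 46 → go left; 27 > 15 → go right; 27 > 18 → go right; 27 < 38 → go left; 27 < 35 → go left. Place as left child of 35.
Insert 20: 20 < 46 → go left; 20 > 15 → go right; 20 > 18 → go right; 20 < 38 → go left; 20 < 35 → go left; 20 < 27 → go left. Place as left child of 27.

9 18 47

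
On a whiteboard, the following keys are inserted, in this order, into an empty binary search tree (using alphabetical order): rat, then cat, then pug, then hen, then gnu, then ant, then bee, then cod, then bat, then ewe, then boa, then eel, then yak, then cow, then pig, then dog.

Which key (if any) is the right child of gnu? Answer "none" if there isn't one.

none

Insert rat: tree is empty, so rat becomes the root.
Insert cat: cat < rat → go left. Place as left child of rat.
Insert pug: pug < rat → go left; pug > cat → go right. Place as right child of cat.
Insert hen: hen < rat → go left; hen > cat → go right; hen < pug → go left. Place as left child of pug.
Insert gnu: gnu < rat → go left; gnu > cat → go right; gnu < pug → go left; gnu < hen → go left. Place as left child of hen.
Insert ant: ant < rat → go left; ant < cat → go left. Place as left child of cat.
Insert bee: bee < rat → go left; bee < cat → go left; bee > ant → go right. Place as right child of ant.
Insert cod: cod < rat → go left; cod > cat → go right; cod < pug → go left; cod < hen → go left; cod < gnu → go left. Place as left child of gnu.
Insert bat: bat < rat → go left; bat < cat → go left; bat > ant → go right; bat < bee → go left. Place as left child of bee.
Insert ewe: ewe < rat → go left; ewe > cat → go right; ewe < pug → go left; ewe < hen → go left; ewe < gnu → go left; ewe > cod → go right. Place as right child of cod.
Insert boa: boa < rat → go left; boa < cat → go left; boa > ant → go right; boa > bee → go right. Place as right child of bee.
Insert eel: eel < rat → go left; eel > cat → go right; eel < pug → go left; eel < hen → go left; eel < gnu → go left; eel > cod → go right; eel < ewe → go left. Place as left child of ewe.
Insert yak: yak > rat → go right. Place as right child of rat.
Insert cow: cow < rat → go left; cow > cat → go right; cow < pug → go left; cow < hen → go left; cow < gnu → go left; cow > cod → go right; cow < ewe → go left; cow < eel → go left. Place as left child of eel.
Insert pig: pig < rat → go left; pig > cat → go right; pig < pug → go left; pig > hen → go right. Place as right child of hen.
Insert dog: dog < rat → go left; dog > cat → go right; dog < pug → go left; dog < hen → go left; dog < gnu → go left; dog > cod → go right; dog < ewe → go left; dog < eel → go left; dog > cow → go right. Place as right child of cow.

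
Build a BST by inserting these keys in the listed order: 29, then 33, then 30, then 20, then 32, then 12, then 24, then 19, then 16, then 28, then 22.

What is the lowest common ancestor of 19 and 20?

29: root
33: right child of 29 (depth 1)
30: left child of 33 (depth 2)
20: left child of 29 (depth 1)
32: right child of 30 (depth 3)
12: left child of 20 (depth 2)
24: right child of 20 (depth 2)
19: right child of 12 (depth 3)
16: left child of 19 (depth 4)
28: right child of 24 (depth 3)
22: left child of 24 (depth 3)

Path to 19: 29 → 20 → 12 → 19
Path to 20: 29 → 20
20 lies on both paths and is an ancestor of the other node.

20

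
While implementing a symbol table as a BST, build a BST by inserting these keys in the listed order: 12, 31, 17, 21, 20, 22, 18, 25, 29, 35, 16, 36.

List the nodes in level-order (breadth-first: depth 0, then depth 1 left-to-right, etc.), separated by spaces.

12: root
31: right child of 12 (depth 1)
17: left child of 31 (depth 2)
21: right child of 17 (depth 3)
20: left child of 21 (depth 4)
22: right child of 21 (depth 4)
18: left child of 20 (depth 5)
25: right child of 22 (depth 5)
29: right child of 25 (depth 6)
35: right child of 31 (depth 2)
16: left child of 17 (depth 3)
36: right child of 35 (depth 3)

12 31 17 35 16 21 36 20 22 18 25 29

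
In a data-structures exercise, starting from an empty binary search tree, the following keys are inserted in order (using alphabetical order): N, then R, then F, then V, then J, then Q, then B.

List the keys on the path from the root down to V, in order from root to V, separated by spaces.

N R V

N: root
R: right child of N (depth 1)
F: left child of N (depth 1)
V: right child of R (depth 2)
J: right child of F (depth 2)
Q: left child of R (depth 2)
B: left child of F (depth 2)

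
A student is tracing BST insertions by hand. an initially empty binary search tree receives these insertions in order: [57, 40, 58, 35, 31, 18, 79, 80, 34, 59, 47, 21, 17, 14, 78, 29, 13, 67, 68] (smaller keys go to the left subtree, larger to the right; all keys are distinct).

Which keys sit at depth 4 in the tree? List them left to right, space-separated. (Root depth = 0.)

18 34 78

57: root
40: left child of 57 (depth 1)
58: right child of 57 (depth 1)
35: left child of 40 (depth 2)
31: left child of 35 (depth 3)
18: left child of 31 (depth 4)
79: right child of 58 (depth 2)
80: right child of 79 (depth 3)
34: right child of 31 (depth 4)
59: left child of 79 (depth 3)
47: right child of 40 (depth 2)
21: right child of 18 (depth 5)
17: left child of 18 (depth 5)
14: left child of 17 (depth 6)
78: right child of 59 (depth 4)
29: right child of 21 (depth 6)
13: left child of 14 (depth 7)
67: left child of 78 (depth 5)
68: right child of 67 (depth 6)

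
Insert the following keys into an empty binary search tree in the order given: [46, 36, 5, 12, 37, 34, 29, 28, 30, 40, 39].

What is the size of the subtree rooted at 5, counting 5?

6

Resulting structure (node: left, right):
  46: L=36, R=–
  36: L=5, R=37
  5: L=–, R=12
  12: L=–, R=34
  37: L=–, R=40
  34: L=29, R=–
  29: L=28, R=30
  28: L=–, R=–
  30: L=–, R=–
  40: L=39, R=–
  39: L=–, R=–

Subtree rooted at 5 contains: 5, 12, 34, 29, 28, 30 — 6 nodes.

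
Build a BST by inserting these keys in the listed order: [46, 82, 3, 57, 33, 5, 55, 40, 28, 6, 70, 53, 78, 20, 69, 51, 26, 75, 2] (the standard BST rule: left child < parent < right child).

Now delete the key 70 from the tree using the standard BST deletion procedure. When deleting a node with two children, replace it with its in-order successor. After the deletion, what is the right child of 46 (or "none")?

Resulting structure (node: left, right):
  46: L=3, R=82
  82: L=57, R=–
  3: L=2, R=33
  57: L=55, R=70
  33: L=5, R=40
  5: L=–, R=28
  55: L=53, R=–
  40: L=–, R=–
  28: L=6, R=–
  6: L=–, R=20
  70: L=69, R=78
  53: L=51, R=–
  78: L=75, R=–
  20: L=–, R=26
  69: L=–, R=–
  51: L=–, R=–
  26: L=–, R=–
  75: L=–, R=–
  2: L=–, R=–

Delete 70 (two children — replace with in-order successor).
After deletion, 46's right child: 82.

82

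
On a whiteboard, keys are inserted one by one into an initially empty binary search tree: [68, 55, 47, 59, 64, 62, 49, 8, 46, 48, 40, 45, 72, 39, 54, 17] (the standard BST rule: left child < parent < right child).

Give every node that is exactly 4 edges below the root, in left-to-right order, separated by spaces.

46 48 54 62

Insert 68: tree is empty, so 68 becomes the root.
Insert 55: 55 < 68 → go left. Place as left child of 68.
Insert 47: 47 < 68 → go left; 47 < 55 → go left. Place as left child of 55.
Insert 59: 59 < 68 → go left; 59 > 55 → go right. Place as right child of 55.
Insert 64: 64 < 68 → go left; 64 > 55 → go right; 64 > 59 → go right. Place as right child of 59.
Insert 62: 62 < 68 → go left; 62 > 55 → go right; 62 > 59 → go right; 62 < 64 → go left. Place as left child of 64.
Insert 49: 49 < 68 → go left; 49 < 55 → go left; 49 > 47 → go right. Place as right child of 47.
Insert 8: 8 < 68 → go left; 8 < 55 → go left; 8 < 47 → go left. Place as left child of 47.
Insert 46: 46 < 68 → go left; 46 < 55 → go left; 46 < 47 → go left; 46 > 8 → go right. Place as right child of 8.
Insert 48: 48 < 68 → go left; 48 < 55 → go left; 48 > 47 → go right; 48 < 49 → go left. Place as left child of 49.
Insert 40: 40 < 68 → go left; 40 < 55 → go left; 40 < 47 → go left; 40 > 8 → go right; 40 < 46 → go left. Place as left child of 46.
Insert 45: 45 < 68 → go left; 45 < 55 → go left; 45 < 47 → go left; 45 > 8 → go right; 45 < 46 → go left; 45 > 40 → go right. Place as right child of 40.
Insert 72: 72 > 68 → go right. Place as right child of 68.
Insert 39: 39 < 68 → go left; 39 < 55 → go left; 39 < 47 → go left; 39 > 8 → go right; 39 < 46 → go left; 39 < 40 → go left. Place as left child of 40.
Insert 54: 54 < 68 → go left; 54 < 55 → go left; 54 > 47 → go right; 54 > 49 → go right. Place as right child of 49.
Insert 17: 17 < 68 → go left; 17 < 55 → go left; 17 < 47 → go left; 17 > 8 → go right; 17 < 46 → go left; 17 < 40 → go left; 17 < 39 → go left. Place as left child of 39.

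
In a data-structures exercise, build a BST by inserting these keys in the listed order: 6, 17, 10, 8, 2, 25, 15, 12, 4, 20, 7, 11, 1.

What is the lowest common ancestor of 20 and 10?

6: root
17: right child of 6 (depth 1)
10: left child of 17 (depth 2)
8: left child of 10 (depth 3)
2: left child of 6 (depth 1)
25: right child of 17 (depth 2)
15: right child of 10 (depth 3)
12: left child of 15 (depth 4)
4: right child of 2 (depth 2)
20: left child of 25 (depth 3)
7: left child of 8 (depth 4)
11: left child of 12 (depth 5)
1: left child of 2 (depth 2)

Path to 20: 6 → 17 → 25 → 20
Path to 10: 6 → 17 → 10
The paths share a prefix ending at 17, then split left and right.

17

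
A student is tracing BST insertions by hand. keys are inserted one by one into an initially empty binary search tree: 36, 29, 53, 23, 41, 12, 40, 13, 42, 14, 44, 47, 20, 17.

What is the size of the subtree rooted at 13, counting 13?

4

Resulting structure (node: left, right):
  36: L=29, R=53
  29: L=23, R=–
  53: L=41, R=–
  23: L=12, R=–
  41: L=40, R=42
  12: L=–, R=13
  40: L=–, R=–
  13: L=–, R=14
  42: L=–, R=44
  14: L=–, R=20
  44: L=–, R=47
  47: L=–, R=–
  20: L=17, R=–
  17: L=–, R=–

Subtree rooted at 13 contains: 13, 14, 20, 17 — 4 nodes.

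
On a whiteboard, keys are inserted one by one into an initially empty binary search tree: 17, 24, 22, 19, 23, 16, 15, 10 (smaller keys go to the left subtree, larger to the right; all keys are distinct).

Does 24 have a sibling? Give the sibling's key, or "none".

16

Insert 17: tree is empty, so 17 becomes the root.
Insert 24: 24 > 17 → go right. Place as right child of 17.
Insert 22: 22 > 17 → go right; 22 < 24 → go left. Place as left child of 24.
Insert 19: 19 > 17 → go right; 19 < 24 → go left; 19 < 22 → go left. Place as left child of 22.
Insert 23: 23 > 17 → go right; 23 < 24 → go left; 23 > 22 → go right. Place as right child of 22.
Insert 16: 16 < 17 → go left. Place as left child of 17.
Insert 15: 15 < 17 → go left; 15 < 16 → go left. Place as left child of 16.
Insert 10: 10 < 17 → go left; 10 < 16 → go left; 10 < 15 → go left. Place as left child of 15.

24's parent is 17; the other child of 17 is 16.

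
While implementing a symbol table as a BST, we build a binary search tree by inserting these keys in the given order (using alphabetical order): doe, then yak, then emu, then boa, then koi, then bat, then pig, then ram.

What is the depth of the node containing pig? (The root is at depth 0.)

Resulting structure (node: left, right):
  doe: L=boa, R=yak
  yak: L=emu, R=–
  emu: L=–, R=koi
  boa: L=bat, R=–
  koi: L=–, R=pig
  bat: L=–, R=–
  pig: L=–, R=ram
  ram: L=–, R=–

Path to pig: doe → yak → emu → koi → pig, which is 4 edges.

4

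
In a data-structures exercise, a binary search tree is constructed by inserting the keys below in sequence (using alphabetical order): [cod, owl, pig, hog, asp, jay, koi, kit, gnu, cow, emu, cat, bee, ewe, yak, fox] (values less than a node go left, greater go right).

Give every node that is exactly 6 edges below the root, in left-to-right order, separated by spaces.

Resulting structure (node: left, right):
  cod: L=asp, R=owl
  owl: L=hog, R=pig
  pig: L=–, R=yak
  hog: L=gnu, R=jay
  asp: L=–, R=cat
  jay: L=–, R=koi
  koi: L=kit, R=–
  kit: L=–, R=–
  gnu: L=cow, R=–
  cow: L=–, R=emu
  emu: L=–, R=ewe
  cat: L=bee, R=–
  bee: L=–, R=–
  ewe: L=–, R=fox
  yak: L=–, R=–
  fox: L=–, R=–

ewe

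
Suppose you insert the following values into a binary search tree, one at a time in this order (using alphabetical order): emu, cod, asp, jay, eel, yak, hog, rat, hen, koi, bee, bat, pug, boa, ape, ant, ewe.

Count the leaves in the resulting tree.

6

emu: root
cod: left child of emu (depth 1)
asp: left child of cod (depth 2)
jay: right child of emu (depth 1)
eel: right child of cod (depth 2)
yak: right child of jay (depth 2)
hog: left child of jay (depth 2)
rat: left child of yak (depth 3)
hen: left child of hog (depth 3)
koi: left child of rat (depth 4)
bee: right child of asp (depth 3)
bat: left child of bee (depth 4)
pug: right child of koi (depth 5)
boa: right child of bee (depth 4)
ape: left child of asp (depth 3)
ant: left child of ape (depth 4)
ewe: left child of hen (depth 4)

Leaves: ant, bat, boa, eel, ewe, pug — 6 in total.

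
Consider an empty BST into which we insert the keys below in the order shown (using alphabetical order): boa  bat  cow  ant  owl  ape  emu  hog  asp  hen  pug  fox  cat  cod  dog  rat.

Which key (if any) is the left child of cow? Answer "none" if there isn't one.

cat

boa: root
bat: left child of boa (depth 1)
cow: right child of boa (depth 1)
ant: left child of bat (depth 2)
owl: right child of cow (depth 2)
ape: right child of ant (depth 3)
emu: left child of owl (depth 3)
hog: right child of emu (depth 4)
asp: right child of ape (depth 4)
hen: left child of hog (depth 5)
pug: right child of owl (depth 3)
fox: left child of hen (depth 6)
cat: left child of cow (depth 2)
cod: right child of cat (depth 3)
dog: left child of emu (depth 4)
rat: right child of pug (depth 4)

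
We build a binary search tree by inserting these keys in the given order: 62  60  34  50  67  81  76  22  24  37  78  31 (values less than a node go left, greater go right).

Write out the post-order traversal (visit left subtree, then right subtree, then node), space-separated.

31 24 22 37 50 34 60 78 76 81 67 62

Insert 62: tree is empty, so 62 becomes the root.
Insert 60: 60 < 62 → go left. Place as left child of 62.
Insert 34: 34 < 62 → go left; 34 < 60 → go left. Place as left child of 60.
Insert 50: 50 < 62 → go left; 50 < 60 → go left; 50 > 34 → go right. Place as right child of 34.
Insert 67: 67 > 62 → go right. Place as right child of 62.
Insert 81: 81 > 62 → go right; 81 > 67 → go right. Place as right child of 67.
Insert 76: 76 > 62 → go right; 76 > 67 → go right; 76 < 81 → go left. Place as left child of 81.
Insert 22: 22 < 62 → go left; 22 < 60 → go left; 22 < 34 → go left. Place as left child of 34.
Insert 24: 24 < 62 → go left; 24 < 60 → go left; 24 < 34 → go left; 24 > 22 → go right. Place as right child of 22.
Insert 37: 37 < 62 → go left; 37 < 60 → go left; 37 > 34 → go right; 37 < 50 → go left. Place as left child of 50.
Insert 78: 78 > 62 → go right; 78 > 67 → go right; 78 < 81 → go left; 78 > 76 → go right. Place as right child of 76.
Insert 31: 31 < 62 → go left; 31 < 60 → go left; 31 < 34 → go left; 31 > 22 → go right; 31 > 24 → go right. Place as right child of 24.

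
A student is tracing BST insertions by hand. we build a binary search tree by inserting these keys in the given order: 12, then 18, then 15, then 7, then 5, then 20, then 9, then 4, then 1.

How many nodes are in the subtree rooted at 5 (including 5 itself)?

Insert 12: tree is empty, so 12 becomes the root.
Insert 18: 18 > 12 → go right. Place as right child of 12.
Insert 15: 15 > 12 → go right; 15 < 18 → go left. Place as left child of 18.
Insert 7: 7 < 12 → go left. Place as left child of 12.
Insert 5: 5 < 12 → go left; 5 < 7 → go left. Place as left child of 7.
Insert 20: 20 > 12 → go right; 20 > 18 → go right. Place as right child of 18.
Insert 9: 9 < 12 → go left; 9 > 7 → go right. Place as right child of 7.
Insert 4: 4 < 12 → go left; 4 < 7 → go left; 4 < 5 → go left. Place as left child of 5.
Insert 1: 1 < 12 → go left; 1 < 7 → go left; 1 < 5 → go left; 1 < 4 → go left. Place as left child of 4.

Subtree rooted at 5 contains: 5, 4, 1 — 3 nodes.

3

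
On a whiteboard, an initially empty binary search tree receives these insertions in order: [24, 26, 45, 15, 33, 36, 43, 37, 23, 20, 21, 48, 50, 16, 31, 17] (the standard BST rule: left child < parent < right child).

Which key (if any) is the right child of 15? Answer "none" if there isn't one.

Insert 24: tree is empty, so 24 becomes the root.
Insert 26: 26 > 24 → go right. Place as right child of 24.
Insert 45: 45 > 24 → go right; 45 > 26 → go right. Place as right child of 26.
Insert 15: 15 < 24 → go left. Place as left child of 24.
Insert 33: 33 > 24 → go right; 33 > 26 → go right; 33 < 45 → go left. Place as left child of 45.
Insert 36: 36 > 24 → go right; 36 > 26 → go right; 36 < 45 → go left; 36 > 33 → go right. Place as right child of 33.
Insert 43: 43 > 24 → go right; 43 > 26 → go right; 43 < 45 → go left; 43 > 33 → go right; 43 > 36 → go right. Place as right child of 36.
Insert 37: 37 > 24 → go right; 37 > 26 → go right; 37 < 45 → go left; 37 > 33 → go right; 37 > 36 → go right; 37 < 43 → go left. Place as left child of 43.
Insert 23: 23 < 24 → go left; 23 > 15 → go right. Place as right child of 15.
Insert 20: 20 < 24 → go left; 20 > 15 → go right; 20 < 23 → go left. Place as left child of 23.
Insert 21: 21 < 24 → go left; 21 > 15 → go right; 21 < 23 → go left; 21 > 20 → go right. Place as right child of 20.
Insert 48: 48 > 24 → go right; 48 > 26 → go right; 48 > 45 → go right. Place as right child of 45.
Insert 50: 50 > 24 → go right; 50 > 26 → go right; 50 > 45 → go right; 50 > 48 → go right. Place as right child of 48.
Insert 16: 16 < 24 → go left; 16 > 15 → go right; 16 < 23 → go left; 16 < 20 → go left. Place as left child of 20.
Insert 31: 31 > 24 → go right; 31 > 26 → go right; 31 < 45 → go left; 31 < 33 → go left. Place as left child of 33.
Insert 17: 17 < 24 → go left; 17 > 15 → go right; 17 < 23 → go left; 17 < 20 → go left; 17 > 16 → go right. Place as right child of 16.

23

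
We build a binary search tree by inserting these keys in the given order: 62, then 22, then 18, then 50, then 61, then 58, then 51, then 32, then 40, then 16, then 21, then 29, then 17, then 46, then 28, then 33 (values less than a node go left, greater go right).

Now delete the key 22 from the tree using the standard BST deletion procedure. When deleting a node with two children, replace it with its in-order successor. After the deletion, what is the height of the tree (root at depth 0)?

5

62: root
22: left child of 62 (depth 1)
18: left child of 22 (depth 2)
50: right child of 22 (depth 2)
61: right child of 50 (depth 3)
58: left child of 61 (depth 4)
51: left child of 58 (depth 5)
32: left child of 50 (depth 3)
40: right child of 32 (depth 4)
16: left child of 18 (depth 3)
21: right child of 18 (depth 3)
29: left child of 32 (depth 4)
17: right child of 16 (depth 4)
46: right child of 40 (depth 5)
28: left child of 29 (depth 5)
33: left child of 40 (depth 5)

Delete 22 (two children — replace with in-order successor).
After deletion, deepest node is 51 at depth 5.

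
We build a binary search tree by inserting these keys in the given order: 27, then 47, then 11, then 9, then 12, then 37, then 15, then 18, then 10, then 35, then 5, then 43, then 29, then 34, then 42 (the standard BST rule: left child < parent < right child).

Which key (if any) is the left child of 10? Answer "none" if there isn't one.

27: root
47: right child of 27 (depth 1)
11: left child of 27 (depth 1)
9: left child of 11 (depth 2)
12: right child of 11 (depth 2)
37: left child of 47 (depth 2)
15: right child of 12 (depth 3)
18: right child of 15 (depth 4)
10: right child of 9 (depth 3)
35: left child of 37 (depth 3)
5: left child of 9 (depth 3)
43: right child of 37 (depth 3)
29: left child of 35 (depth 4)
34: right child of 29 (depth 5)
42: left child of 43 (depth 4)

none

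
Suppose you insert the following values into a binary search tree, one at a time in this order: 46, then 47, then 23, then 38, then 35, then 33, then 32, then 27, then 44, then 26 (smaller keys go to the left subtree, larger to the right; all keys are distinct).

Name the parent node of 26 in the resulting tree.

27

Insert 46: tree is empty, so 46 becomes the root.
Insert 47: 47 > 46 → go right. Place as right child of 46.
Insert 23: 23 < 46 → go left. Place as left child of 46.
Insert 38: 38 < 46 → go left; 38 > 23 → go right. Place as right child of 23.
Insert 35: 35 < 46 → go left; 35 > 23 → go right; 35 < 38 → go left. Place as left child of 38.
Insert 33: 33 < 46 → go left; 33 > 23 → go right; 33 < 38 → go left; 33 < 35 → go left. Place as left child of 35.
Insert 32: 32 < 46 → go left; 32 > 23 → go right; 32 < 38 → go left; 32 < 35 → go left; 32 < 33 → go left. Place as left child of 33.
Insert 27: 27 < 46 → go left; 27 > 23 → go right; 27 < 38 → go left; 27 < 35 → go left; 27 < 33 → go left; 27 < 32 → go left. Place as left child of 32.
Insert 44: 44 < 46 → go left; 44 > 23 → go right; 44 > 38 → go right. Place as right child of 38.
Insert 26: 26 < 46 → go left; 26 > 23 → go right; 26 < 38 → go left; 26 < 35 → go left; 26 < 33 → go left; 26 < 32 → go left; 26 < 27 → go left. Place as left child of 27.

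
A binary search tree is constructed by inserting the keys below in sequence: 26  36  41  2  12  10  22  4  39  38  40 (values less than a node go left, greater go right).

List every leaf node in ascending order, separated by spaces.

4 22 38 40

Insert 26: tree is empty, so 26 becomes the root.
Insert 36: 36 > 26 → go right. Place as right child of 26.
Insert 41: 41 > 26 → go right; 41 > 36 → go right. Place as right child of 36.
Insert 2: 2 < 26 → go left. Place as left child of 26.
Insert 12: 12 < 26 → go left; 12 > 2 → go right. Place as right child of 2.
Insert 10: 10 < 26 → go left; 10 > 2 → go right; 10 < 12 → go left. Place as left child of 12.
Insert 22: 22 < 26 → go left; 22 > 2 → go right; 22 > 12 → go right. Place as right child of 12.
Insert 4: 4 < 26 → go left; 4 > 2 → go right; 4 < 12 → go left; 4 < 10 → go left. Place as left child of 10.
Insert 39: 39 > 26 → go right; 39 > 36 → go right; 39 < 41 → go left. Place as left child of 41.
Insert 38: 38 > 26 → go right; 38 > 36 → go right; 38 < 41 → go left; 38 < 39 → go left. Place as left child of 39.
Insert 40: 40 > 26 → go right; 40 > 36 → go right; 40 < 41 → go left; 40 > 39 → go right. Place as right child of 39.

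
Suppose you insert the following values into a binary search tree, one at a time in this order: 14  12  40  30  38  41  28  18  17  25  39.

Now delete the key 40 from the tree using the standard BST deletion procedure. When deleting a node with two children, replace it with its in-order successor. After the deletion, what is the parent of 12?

Insert 14: tree is empty, so 14 becomes the root.
Insert 12: 12 < 14 → go left. Place as left child of 14.
Insert 40: 40 > 14 → go right. Place as right child of 14.
Insert 30: 30 > 14 → go right; 30 < 40 → go left. Place as left child of 40.
Insert 38: 38 > 14 → go right; 38 < 40 → go left; 38 > 30 → go right. Place as right child of 30.
Insert 41: 41 > 14 → go right; 41 > 40 → go right. Place as right child of 40.
Insert 28: 28 > 14 → go right; 28 < 40 → go left; 28 < 30 → go left. Place as left child of 30.
Insert 18: 18 > 14 → go right; 18 < 40 → go left; 18 < 30 → go left; 18 < 28 → go left. Place as left child of 28.
Insert 17: 17 > 14 → go right; 17 < 40 → go left; 17 < 30 → go left; 17 < 28 → go left; 17 < 18 → go left. Place as left child of 18.
Insert 25: 25 > 14 → go right; 25 < 40 → go left; 25 < 30 → go left; 25 < 28 → go left; 25 > 18 → go right. Place as right child of 18.
Insert 39: 39 > 14 → go right; 39 < 40 → go left; 39 > 30 → go right; 39 > 38 → go right. Place as right child of 38.

Delete 40 (two children — replace with in-order successor).
After deletion, 12's parent is 14.

14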